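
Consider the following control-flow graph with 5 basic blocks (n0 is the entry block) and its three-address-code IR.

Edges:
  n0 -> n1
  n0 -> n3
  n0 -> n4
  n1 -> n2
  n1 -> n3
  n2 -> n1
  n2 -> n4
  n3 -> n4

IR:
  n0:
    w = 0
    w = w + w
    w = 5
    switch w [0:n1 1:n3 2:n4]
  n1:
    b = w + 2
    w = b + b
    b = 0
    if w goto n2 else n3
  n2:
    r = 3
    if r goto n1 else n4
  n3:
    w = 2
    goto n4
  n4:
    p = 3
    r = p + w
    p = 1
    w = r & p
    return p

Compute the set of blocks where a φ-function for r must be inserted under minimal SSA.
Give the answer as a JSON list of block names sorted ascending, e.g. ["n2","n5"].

Answer: ["n1", "n3", "n4"]

Derivation:
idom tree: n1←n0 n2←n1 n3←n0 n4←n0
Dom at joins:
  n1: preds {n0,n2}: {n0} ∩ {n0,n1,n2} = {n0}; idom=n0
  n3: preds {n0,n1}: {n0} ∩ {n0,n1} = {n0}; idom=n0
  n4: preds {n0,n2,n3}: {n0} ∩ {n0,n1,n2} ∩ {n0,n3} = {n0}; idom=n0

DF walk-up:
  join n1 pred n0: · stop@n0
  join n1 pred n2: n2→n1 stop@n0
  join n3 pred n0: · stop@n0
  join n3 pred n1: n1 stop@n0
  join n4 pred n0: · stop@n0
  join n4 pred n2: n2→n1 stop@n0
  join n4 pred n3: n3 stop@n0
  n0: DF=∅
  n1: DF={n1,n3,n4}
  n2: DF={n1,n4}
  n3: DF={n4}
  n4: DF=∅

φ for r: defs {n2,n4}
  DF⁺ = {n1,n3,n4}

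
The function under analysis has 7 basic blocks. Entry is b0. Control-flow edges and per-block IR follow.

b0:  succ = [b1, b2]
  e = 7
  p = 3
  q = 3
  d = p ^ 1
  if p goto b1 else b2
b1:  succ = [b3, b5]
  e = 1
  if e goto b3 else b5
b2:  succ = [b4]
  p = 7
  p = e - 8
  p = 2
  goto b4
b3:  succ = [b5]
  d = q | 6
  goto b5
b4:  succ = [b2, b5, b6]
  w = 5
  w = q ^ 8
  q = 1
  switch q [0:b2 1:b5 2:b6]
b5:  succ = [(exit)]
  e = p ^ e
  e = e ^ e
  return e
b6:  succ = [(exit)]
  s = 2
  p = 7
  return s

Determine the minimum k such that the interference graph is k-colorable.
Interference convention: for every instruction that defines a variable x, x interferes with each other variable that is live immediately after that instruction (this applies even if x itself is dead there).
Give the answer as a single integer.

Answer: 4

Working:
Per-block:
  b0 def {d,e,p,q} use ∅
  b1 def {e} use ∅
  b2 def {p} use {e}
  b3 def {d} use {q}
  b4 def {q,w} use {q}
  b5 def {e} use {e,p}
  b6 def {p,s} use ∅

Liveness:
  b0: in=∅ out={e,p,q}
  b1: in={p,q} out={e,p,q}
  b2: in={e,q} out={e,p,q}
  b3: in={e,p,q} out={e,p}
  b4: in={e,p,q} out={e,p,q}
  b5: in={e,p} out=∅
  b6: in=∅ out=∅

Conflict graph:
  d — {e,p,q}
  e — {d,p,q,w}
  p — {d,e,q,s,w}
  q — {d,e,p,w}
  s — {p}
  w — {e,p,q}

Chromatic number:
  {d,e,p,q} pairwise interfere (4-clique) ⇒ χ ≥ 4
  assign d→c3 e→c1 p→c0 q→c2 s→c1 w→c3 — no edge inside a register ⇒ χ ≤ 4
  χ = 4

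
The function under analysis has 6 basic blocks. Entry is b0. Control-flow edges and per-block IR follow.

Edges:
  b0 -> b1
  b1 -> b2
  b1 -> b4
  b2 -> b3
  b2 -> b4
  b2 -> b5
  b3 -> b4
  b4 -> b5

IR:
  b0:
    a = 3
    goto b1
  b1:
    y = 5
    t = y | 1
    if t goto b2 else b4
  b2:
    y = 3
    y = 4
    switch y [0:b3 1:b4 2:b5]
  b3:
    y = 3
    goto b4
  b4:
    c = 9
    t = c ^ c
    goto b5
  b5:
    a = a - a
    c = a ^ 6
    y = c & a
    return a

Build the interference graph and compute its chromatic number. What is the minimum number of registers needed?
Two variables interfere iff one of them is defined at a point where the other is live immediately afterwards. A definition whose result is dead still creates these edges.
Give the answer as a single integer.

Answer: 2

Derivation:
Per-block:
  b0: {a} / ∅
  b1: {t,y} / ∅
  b2: {y} / ∅
  b3: {y} / ∅
  b4: {c,t} / ∅
  b5: {a,c,y} / {a}

Backward fixpoint:
  b0 li=∅ lo={a}
  b1 li={a} lo={a}
  b2 li={a} lo={a}
  b3 li={a} lo={a}
  b4 li={a} lo={a}
  b5 li={a} lo=∅

Conflict graph:
  a↔{c,t,y}
  c↔{a}
  t↔{a}
  y↔{a}

Registers:
  clique {a,c} ⇒ need ≥ 2
  assign a→R0 c→R1 t→R1 y→R1 — no edge inside a register ⇒ χ ≤ 2
  χ = 2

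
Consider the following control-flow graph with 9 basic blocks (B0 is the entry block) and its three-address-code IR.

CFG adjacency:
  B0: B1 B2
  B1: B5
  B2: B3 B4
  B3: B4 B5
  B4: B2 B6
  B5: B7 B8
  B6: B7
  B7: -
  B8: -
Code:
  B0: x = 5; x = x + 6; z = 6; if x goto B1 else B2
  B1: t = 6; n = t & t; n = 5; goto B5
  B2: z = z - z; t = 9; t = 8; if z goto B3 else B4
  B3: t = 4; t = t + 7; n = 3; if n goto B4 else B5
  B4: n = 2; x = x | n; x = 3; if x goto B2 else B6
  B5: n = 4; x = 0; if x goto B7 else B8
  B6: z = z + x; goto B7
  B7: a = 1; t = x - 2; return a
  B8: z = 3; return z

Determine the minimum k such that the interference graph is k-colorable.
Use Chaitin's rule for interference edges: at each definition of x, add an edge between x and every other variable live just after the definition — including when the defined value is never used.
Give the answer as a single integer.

Answer: 3

Working:
Block summaries:
  B0: def={x,z} ue=∅
  B1: def={n,t} ue=∅
  B2: def={t,z} ue={z}
  B3: def={n,t} ue=∅
  B4: def={n,x} ue={x}
  B5: def={n,x} ue=∅
  B6: def={z} ue={x,z}
  B7: def={a,t} ue={x}
  B8: def={z} ue=∅

Liveness:
  live B0: ∅→{x,z}
  live B1: ∅→∅
  live B2: {x,z}→{x,z}
  live B3: {x,z}→{x,z}
  live B4: {x,z}→{x,z}
  live B5: ∅→{x}
  live B6: {x,z}→{x}
  live B7: {x}→∅
  live B8: ∅→∅

Interference:
  a↔{t,x}
  n↔{x,z}
  t↔{a,x,z}
  x↔{a,n,t,z}
  z↔{n,t,x}

Registers:
  clique {a,t,x} ⇒ need ≥ 3
  3-colouring: R0={x}  R1={n,t}  R2={a,z}
  χ = 3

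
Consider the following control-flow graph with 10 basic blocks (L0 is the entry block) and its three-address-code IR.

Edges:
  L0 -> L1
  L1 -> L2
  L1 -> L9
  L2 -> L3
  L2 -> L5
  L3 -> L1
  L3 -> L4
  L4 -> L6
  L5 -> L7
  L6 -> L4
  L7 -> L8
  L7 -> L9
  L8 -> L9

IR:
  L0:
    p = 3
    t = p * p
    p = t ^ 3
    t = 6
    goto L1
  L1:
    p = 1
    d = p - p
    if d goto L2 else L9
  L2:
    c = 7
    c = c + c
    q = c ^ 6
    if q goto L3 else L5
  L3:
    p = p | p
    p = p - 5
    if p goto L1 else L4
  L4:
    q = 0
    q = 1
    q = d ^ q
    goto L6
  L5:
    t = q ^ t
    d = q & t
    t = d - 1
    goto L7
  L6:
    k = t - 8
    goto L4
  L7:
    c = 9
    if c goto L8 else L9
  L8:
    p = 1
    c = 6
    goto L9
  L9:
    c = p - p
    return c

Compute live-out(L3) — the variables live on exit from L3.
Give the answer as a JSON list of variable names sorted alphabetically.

Block summaries:
  L0 def {p,t} use ∅
  L1 def {d,p} use ∅
  L2 def {c,q} use ∅
  L3 def {p} use {p}
  L4 def {q} use {d}
  L5 def {d,t} use {q,t}
  L6 def {k} use {t}
  L7 def {c} use ∅
  L8 def {c,p} use ∅
  L9 def {c} use {p}

Liveness:
  L0: in=∅ out={t}
  L1: in={t} out={d,p,t}
  L2: in={d,p,t} out={d,p,q,t}
  L3: in={d,p,t} out={d,t}
  L4: in={d,t} out={d,t}
  L5: in={p,q,t} out={p}
  L6: in={d,t} out={d,t}
  L7: in={p} out={p}
  L8: in=∅ out={p}
  L9: in={p} out=∅

live-out(L3) = ["d", "t"]

Answer: ["d", "t"]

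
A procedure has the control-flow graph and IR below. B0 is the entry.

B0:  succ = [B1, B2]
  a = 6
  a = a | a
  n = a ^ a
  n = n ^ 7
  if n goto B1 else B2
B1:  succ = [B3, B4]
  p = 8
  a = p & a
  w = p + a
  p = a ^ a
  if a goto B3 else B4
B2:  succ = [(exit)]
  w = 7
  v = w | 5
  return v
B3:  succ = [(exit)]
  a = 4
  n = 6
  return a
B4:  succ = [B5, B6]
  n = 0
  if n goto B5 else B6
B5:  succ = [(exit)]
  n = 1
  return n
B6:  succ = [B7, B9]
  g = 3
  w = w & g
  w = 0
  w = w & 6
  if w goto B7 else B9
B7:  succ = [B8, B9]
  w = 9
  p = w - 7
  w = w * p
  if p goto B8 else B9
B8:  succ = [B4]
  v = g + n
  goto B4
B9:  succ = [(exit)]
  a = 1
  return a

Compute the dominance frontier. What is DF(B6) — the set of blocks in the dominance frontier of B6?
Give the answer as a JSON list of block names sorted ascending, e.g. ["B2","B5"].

idom tree: B1←B0 B2←B0 B3←B1 B4←B1 B5←B4 B6←B4 B7←B6 B8←B7 B9←B6
Join-block Dom:
  B4: preds {B1,B8}: {B0,B1} ∩ {B0,B1,B4,B6,B7,B8} = {B0,B1}; idom=B1
  B9: preds {B6,B7}: {B0,B1,B4,B6} ∩ {B0,B1,B4,B6,B7} = {B0,B1,B4,B6}; idom=B6

DF walk-up:
  B4←B1: walk · to B1
  B4←B8: walk B8→B7→B6→B4 to B1
  B9←B6: walk · to B6
  B9←B7: walk B7 to B6
  B0: DF=∅
  B1: DF=∅
  B2: DF=∅
  B3: DF=∅
  B4: DF={B4}
  B5: DF=∅
  B6: DF={B4}
  B7: DF={B4,B9}
  B8: DF={B4}
  B9: DF=∅

DF(B6) = ["B4"]

Answer: ["B4"]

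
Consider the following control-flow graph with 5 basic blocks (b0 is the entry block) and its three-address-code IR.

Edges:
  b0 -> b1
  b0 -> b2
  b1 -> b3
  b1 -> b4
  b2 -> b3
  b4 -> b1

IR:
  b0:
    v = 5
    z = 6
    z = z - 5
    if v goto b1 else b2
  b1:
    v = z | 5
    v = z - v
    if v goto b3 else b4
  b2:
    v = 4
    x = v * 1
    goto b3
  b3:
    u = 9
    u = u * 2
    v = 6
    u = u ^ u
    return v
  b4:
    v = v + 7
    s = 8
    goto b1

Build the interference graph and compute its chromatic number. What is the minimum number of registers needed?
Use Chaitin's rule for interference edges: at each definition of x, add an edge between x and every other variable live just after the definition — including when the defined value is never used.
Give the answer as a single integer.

Block summaries:
  b0 def {v,z} use ∅
  b1 def {v} use {z}
  b2 def {v,x} use ∅
  b3 def {u,v} use ∅
  b4 def {s,v} use {v}

Backward fixpoint:
  b0 li=∅ lo={z}
  b1 li={z} lo={v,z}
  b2 li=∅ lo=∅
  b3 li=∅ lo=∅
  b4 li={v,z} lo={z}

Interference:
  s — {z}
  u — {v}
  v — {u,z}
  x — ∅
  z — {s,v}

Chromatic number:
  {s,z} pairwise interfere (2-clique) ⇒ χ ≥ 2
  2-colouring: r0={s,v,x}  r1={u,z}
  χ = 2

Answer: 2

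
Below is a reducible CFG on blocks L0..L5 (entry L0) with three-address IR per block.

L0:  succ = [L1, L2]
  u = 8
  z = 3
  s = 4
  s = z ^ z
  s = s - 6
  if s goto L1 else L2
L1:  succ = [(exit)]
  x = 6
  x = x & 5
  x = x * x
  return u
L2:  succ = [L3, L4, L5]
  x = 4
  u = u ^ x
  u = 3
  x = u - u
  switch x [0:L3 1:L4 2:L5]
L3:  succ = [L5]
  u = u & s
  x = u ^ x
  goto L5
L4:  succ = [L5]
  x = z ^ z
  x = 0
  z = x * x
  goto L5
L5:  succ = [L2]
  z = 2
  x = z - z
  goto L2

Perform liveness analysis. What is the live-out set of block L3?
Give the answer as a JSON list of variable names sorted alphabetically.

Per-block:
  L0: def={s,u,z} ue=∅
  L1: def={x} ue={u}
  L2: def={u,x} ue={u}
  L3: def={u,x} ue={s,u,x}
  L4: def={x,z} ue={z}
  L5: def={x,z} ue=∅

Live sets:
  L0 li=∅ lo={s,u,z}
  L1 li={u} lo=∅
  L2 li={s,u,z} lo={s,u,x,z}
  L3 li={s,u,x} lo={s,u}
  L4 li={s,u,z} lo={s,u}
  L5 li={s,u} lo={s,u,z}

live-out(L3) = ["s", "u"]

Answer: ["s", "u"]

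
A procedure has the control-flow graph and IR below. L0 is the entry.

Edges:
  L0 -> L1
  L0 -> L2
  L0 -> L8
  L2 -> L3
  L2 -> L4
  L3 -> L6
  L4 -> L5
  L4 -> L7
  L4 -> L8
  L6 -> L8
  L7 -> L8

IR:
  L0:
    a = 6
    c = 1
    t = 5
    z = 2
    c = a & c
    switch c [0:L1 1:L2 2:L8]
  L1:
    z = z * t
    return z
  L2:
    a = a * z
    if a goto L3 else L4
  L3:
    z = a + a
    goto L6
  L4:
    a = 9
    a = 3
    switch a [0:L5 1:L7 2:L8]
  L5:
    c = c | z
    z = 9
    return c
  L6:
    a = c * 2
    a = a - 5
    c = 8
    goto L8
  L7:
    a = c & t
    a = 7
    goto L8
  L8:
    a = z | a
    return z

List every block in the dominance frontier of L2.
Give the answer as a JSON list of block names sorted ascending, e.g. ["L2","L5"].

idom tree: L1←L0 L2←L0 L3←L2 L4←L2 L5←L4 L6←L3 L7←L4 L8←L0
Dom∩ at merges:
  L8: preds {L0,L4,L6,L7}: {L0} ∩ {L0,L2,L4} ∩ {L0,L2,L3,L6} ∩ {L0,L2,L4,L7} = {L0}; idom=L0

DF derivation:
  join L8 pred L0: · stop@L0
  join L8 pred L4: L4→L2 stop@L0
  join L8 pred L6: L6→L3→L2 stop@L0
  join L8 pred L7: L7→L4→L2 stop@L0
  L0 → ∅
  L1 → ∅
  L2 → {L8}
  L3 → {L8}
  L4 → {L8}
  L5 → ∅
  L6 → {L8}
  L7 → {L8}
  L8 → ∅

DF(L2) = ["L8"]

Answer: ["L8"]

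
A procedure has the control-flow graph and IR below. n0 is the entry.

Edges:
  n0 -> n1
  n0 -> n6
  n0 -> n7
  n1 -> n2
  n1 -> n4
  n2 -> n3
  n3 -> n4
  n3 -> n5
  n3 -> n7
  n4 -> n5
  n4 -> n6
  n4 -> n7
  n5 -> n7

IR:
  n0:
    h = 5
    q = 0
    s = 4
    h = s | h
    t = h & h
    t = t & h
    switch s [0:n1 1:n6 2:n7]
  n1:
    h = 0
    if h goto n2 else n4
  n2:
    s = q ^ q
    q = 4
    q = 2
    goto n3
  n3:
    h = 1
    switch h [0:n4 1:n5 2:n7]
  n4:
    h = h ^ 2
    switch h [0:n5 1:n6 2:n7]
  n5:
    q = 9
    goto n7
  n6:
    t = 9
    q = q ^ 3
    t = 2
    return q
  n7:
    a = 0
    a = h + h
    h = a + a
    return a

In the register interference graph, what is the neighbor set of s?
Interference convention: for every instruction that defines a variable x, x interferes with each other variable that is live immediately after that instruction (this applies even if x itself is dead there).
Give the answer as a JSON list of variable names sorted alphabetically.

Per-block:
  n0: def={h,q,s,t} ue=∅
  n1: def={h} ue=∅
  n2: def={q,s} ue={q}
  n3: def={h} ue=∅
  n4: def={h} ue={h}
  n5: def={q} ue=∅
  n6: def={q,t} ue={q}
  n7: def={a,h} ue={h}

Liveness:
  n0 li=∅ lo={h,q}
  n1 li={q} lo={h,q}
  n2 li={q} lo={q}
  n3 li={q} lo={h,q}
  n4 li={h,q} lo={h,q}
  n5 li={h} lo={h}
  n6 li={q} lo=∅
  n7 li={h} lo=∅

Conflict graph:
  a — {h}
  h — {a,q,s,t}
  q — {h,s,t}
  s — {h,q,t}
  t — {h,q,s}

N(s) = ["h", "q", "t"]

Answer: ["h", "q", "t"]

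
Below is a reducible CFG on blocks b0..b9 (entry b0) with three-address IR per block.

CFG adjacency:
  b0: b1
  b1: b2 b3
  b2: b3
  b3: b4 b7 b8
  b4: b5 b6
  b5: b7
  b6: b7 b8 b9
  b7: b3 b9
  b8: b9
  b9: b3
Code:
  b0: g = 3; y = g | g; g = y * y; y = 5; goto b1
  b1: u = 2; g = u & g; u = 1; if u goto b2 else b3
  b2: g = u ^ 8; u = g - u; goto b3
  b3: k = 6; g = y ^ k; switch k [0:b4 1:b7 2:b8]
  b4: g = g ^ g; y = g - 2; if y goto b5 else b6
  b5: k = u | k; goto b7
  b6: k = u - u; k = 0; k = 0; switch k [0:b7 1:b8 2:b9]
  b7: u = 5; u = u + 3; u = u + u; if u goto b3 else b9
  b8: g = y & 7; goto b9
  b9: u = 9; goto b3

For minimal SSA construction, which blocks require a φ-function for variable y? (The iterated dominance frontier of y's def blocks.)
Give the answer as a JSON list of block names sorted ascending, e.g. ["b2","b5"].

Answer: ["b3", "b7", "b8", "b9"]

Working:
idom tree: b1←b0 b2←b1 b3←b1 b4←b3 b5←b4 b6←b4 b7←b3 b8←b3 b9←b3
Join-block Dom:
  b3: preds {b1,b2,b7,b9}: {b0,b1} ∩ {b0,b1,b2} ∩ {b0,b1,b3,b7} ∩ {b0,b1,b3,b9} = {b0,b1}; idom=b1
  b7: preds {b3,b5,b6}: {b0,b1,b3} ∩ {b0,b1,b3,b4,b5} ∩ {b0,b1,b3,b4,b6} = {b0,b1,b3}; idom=b3
  b8: preds {b3,b6}: {b0,b1,b3} ∩ {b0,b1,b3,b4,b6} = {b0,b1,b3}; idom=b3
  b9: preds {b6,b7,b8}: {b0,b1,b3,b4,b6} ∩ {b0,b1,b3,b7} ∩ {b0,b1,b3,b8} = {b0,b1,b3}; idom=b3

DF derivation:
  b3←b1: walk · to b1
  b3←b2: walk b2 to b1
  b3←b7: walk b7→b3 to b1
  b3←b9: walk b9→b3 to b1
  b7←b3: walk · to b3
  b7←b5: walk b5→b4 to b3
  b7←b6: walk b6→b4 to b3
  b8←b3: walk · to b3
  b8←b6: walk b6→b4 to b3
  b9←b6: walk b6→b4 to b3
  b9←b7: walk b7 to b3
  b9←b8: walk b8 to b3
  b0: DF=∅
  b1: DF=∅
  b2: DF={b3}
  b3: DF={b3}
  b4: DF={b7,b8,b9}
  b5: DF={b7}
  b6: DF={b7,b8,b9}
  b7: DF={b3,b9}
  b8: DF={b9}
  b9: DF={b3}

φ for y: defs {b0,b4}
  DF⁺ = {b3,b7,b8,b9}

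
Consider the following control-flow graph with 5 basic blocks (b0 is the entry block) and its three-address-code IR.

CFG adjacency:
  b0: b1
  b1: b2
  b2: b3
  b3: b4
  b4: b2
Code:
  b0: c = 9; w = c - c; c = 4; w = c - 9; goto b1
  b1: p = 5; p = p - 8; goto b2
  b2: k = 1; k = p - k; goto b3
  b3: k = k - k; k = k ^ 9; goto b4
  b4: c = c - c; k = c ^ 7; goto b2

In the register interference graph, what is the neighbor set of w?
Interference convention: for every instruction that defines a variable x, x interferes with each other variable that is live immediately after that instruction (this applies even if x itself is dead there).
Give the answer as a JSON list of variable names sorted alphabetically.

def/use:
  b0 def {c,w} use ∅
  b1 def {p} use ∅
  b2 def {k} use {p}
  b3 def {k} use {k}
  b4 def {c,k} use {c}

Live sets:
  b0: in=∅ out={c}
  b1: in={c} out={c,p}
  b2: in={c,p} out={c,k,p}
  b3: in={c,k,p} out={c,p}
  b4: in={c,p} out={c,p}

Interference:
  c↔{k,p,w}
  k↔{c,p}
  p↔{c,k}
  w↔{c}

N(w) = ["c"]

Answer: ["c"]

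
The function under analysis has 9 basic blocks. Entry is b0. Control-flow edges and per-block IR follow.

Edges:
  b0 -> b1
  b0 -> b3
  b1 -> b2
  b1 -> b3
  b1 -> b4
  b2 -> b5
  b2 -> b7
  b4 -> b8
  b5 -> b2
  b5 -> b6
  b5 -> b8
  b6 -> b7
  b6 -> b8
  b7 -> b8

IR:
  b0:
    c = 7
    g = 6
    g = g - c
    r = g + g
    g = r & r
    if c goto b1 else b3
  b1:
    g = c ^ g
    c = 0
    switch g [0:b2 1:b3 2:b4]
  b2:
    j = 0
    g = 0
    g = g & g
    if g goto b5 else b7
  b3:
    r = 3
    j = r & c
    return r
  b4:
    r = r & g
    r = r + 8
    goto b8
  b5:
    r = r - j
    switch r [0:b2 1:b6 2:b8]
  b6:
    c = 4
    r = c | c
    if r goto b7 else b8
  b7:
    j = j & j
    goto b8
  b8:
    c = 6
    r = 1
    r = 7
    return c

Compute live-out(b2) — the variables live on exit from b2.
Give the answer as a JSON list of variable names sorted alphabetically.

Block summaries:
  b0: def={c,g,r} ue=∅
  b1: def={c,g} ue={c,g}
  b2: def={g,j} ue=∅
  b3: def={j,r} ue={c}
  b4: def={r} ue={g,r}
  b5: def={r} ue={j,r}
  b6: def={c,r} ue=∅
  b7: def={j} ue={j}
  b8: def={c,r} ue=∅

Live sets:
  b0: in=∅ out={c,g,r}
  b1: in={c,g,r} out={c,g,r}
  b2: in={r} out={j,r}
  b3: in={c} out=∅
  b4: in={g,r} out=∅
  b5: in={j,r} out={j,r}
  b6: in={j} out={j}
  b7: in={j} out=∅
  b8: in=∅ out=∅

live-out(b2) = ["j", "r"]

Answer: ["j", "r"]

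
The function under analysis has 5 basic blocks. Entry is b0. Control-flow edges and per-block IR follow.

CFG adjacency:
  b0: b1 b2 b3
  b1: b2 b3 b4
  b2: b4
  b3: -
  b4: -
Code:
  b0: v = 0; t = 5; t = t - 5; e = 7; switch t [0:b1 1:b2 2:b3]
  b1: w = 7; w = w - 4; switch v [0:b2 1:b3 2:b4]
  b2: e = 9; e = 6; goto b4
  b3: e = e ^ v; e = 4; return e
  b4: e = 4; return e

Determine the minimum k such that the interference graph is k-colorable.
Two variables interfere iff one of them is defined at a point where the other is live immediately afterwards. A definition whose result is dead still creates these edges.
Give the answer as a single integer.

Answer: 3

Working:
Block summaries:
  b0: def={e,t,v} ue=∅
  b1: def={w} ue={v}
  b2: def={e} ue=∅
  b3: def={e} ue={e,v}
  b4: def={e} ue=∅

Live sets:
  live b0: ∅→{e,v}
  live b1: {e,v}→{e,v}
  live b2: ∅→∅
  live b3: {e,v}→∅
  live b4: ∅→∅

Interfere edges:
  e — {t,v,w}
  t — {e,v}
  v — {e,t,w}
  w — {e,v}

Registers:
  lower bound: {e,t,v} mutually conflict ⇒ χ ≥ 3
  3-colouring: r0={e}  r1={v}  r2={t,w}
  χ = 3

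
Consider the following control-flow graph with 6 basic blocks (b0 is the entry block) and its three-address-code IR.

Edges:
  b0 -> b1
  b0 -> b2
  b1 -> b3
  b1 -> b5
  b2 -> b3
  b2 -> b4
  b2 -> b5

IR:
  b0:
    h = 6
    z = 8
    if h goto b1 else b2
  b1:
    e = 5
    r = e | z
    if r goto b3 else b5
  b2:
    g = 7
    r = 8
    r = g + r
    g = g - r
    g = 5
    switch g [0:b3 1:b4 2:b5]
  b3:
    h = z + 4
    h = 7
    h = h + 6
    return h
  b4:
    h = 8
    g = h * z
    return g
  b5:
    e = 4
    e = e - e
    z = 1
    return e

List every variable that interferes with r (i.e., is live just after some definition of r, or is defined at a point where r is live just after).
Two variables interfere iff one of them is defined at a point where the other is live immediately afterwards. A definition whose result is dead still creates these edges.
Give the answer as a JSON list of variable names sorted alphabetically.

Answer: ["g", "z"]

Analysis:
def/use:
  b0 def {h,z} use ∅
  b1 def {e,r} use {z}
  b2 def {g,r} use ∅
  b3 def {h} use {z}
  b4 def {g,h} use {z}
  b5 def {e,z} use ∅

Liveness:
  b0: in=∅ out={z}
  b1: in={z} out={z}
  b2: in={z} out={z}
  b3: in={z} out=∅
  b4: in={z} out=∅
  b5: in=∅ out=∅

Conflict graph:
  e↔{z}
  g↔{r,z}
  h↔{z}
  r↔{g,z}
  z↔{e,g,h,r}

N(r) = ["g", "z"]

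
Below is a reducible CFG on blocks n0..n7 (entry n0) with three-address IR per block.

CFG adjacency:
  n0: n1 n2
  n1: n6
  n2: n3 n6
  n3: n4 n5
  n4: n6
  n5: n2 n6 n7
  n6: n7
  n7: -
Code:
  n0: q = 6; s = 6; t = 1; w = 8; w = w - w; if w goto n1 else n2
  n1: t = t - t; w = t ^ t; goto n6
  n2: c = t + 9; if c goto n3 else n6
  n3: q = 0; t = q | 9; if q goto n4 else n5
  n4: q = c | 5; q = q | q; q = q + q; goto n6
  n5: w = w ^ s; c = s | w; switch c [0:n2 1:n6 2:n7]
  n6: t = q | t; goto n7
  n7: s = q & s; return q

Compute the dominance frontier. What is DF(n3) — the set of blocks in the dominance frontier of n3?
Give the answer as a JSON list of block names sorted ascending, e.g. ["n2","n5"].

Answer: ["n2", "n6", "n7"]

Analysis:
idom tree: n1←n0 n2←n0 n3←n2 n4←n3 n5←n3 n6←n0 n7←n0
Dom∩ at merges:
  n2: preds {n0,n5}: {n0} ∩ {n0,n2,n3,n5} = {n0}; idom=n0
  n6: preds {n1,n2,n4,n5}: {n0,n1} ∩ {n0,n2} ∩ {n0,n2,n3,n4} ∩ {n0,n2,n3,n5} = {n0}; idom=n0
  n7: preds {n5,n6}: {n0,n2,n3,n5} ∩ {n0,n6} = {n0}; idom=n0

DF derivation:
  join n2 pred n0: · stop@n0
  join n2 pred n5: n5→n3→n2 stop@n0
  join n6 pred n1: n1 stop@n0
  join n6 pred n2: n2 stop@n0
  join n6 pred n4: n4→n3→n2 stop@n0
  join n6 pred n5: n5→n3→n2 stop@n0
  join n7 pred n5: n5→n3→n2 stop@n0
  join n7 pred n6: n6 stop@n0
  DF(n0)=∅
  DF(n1)={n6}
  DF(n2)={n2,n6,n7}
  DF(n3)={n2,n6,n7}
  DF(n4)={n6}
  DF(n5)={n2,n6,n7}
  DF(n6)={n7}
  DF(n7)=∅

DF(n3) = ["n2", "n6", "n7"]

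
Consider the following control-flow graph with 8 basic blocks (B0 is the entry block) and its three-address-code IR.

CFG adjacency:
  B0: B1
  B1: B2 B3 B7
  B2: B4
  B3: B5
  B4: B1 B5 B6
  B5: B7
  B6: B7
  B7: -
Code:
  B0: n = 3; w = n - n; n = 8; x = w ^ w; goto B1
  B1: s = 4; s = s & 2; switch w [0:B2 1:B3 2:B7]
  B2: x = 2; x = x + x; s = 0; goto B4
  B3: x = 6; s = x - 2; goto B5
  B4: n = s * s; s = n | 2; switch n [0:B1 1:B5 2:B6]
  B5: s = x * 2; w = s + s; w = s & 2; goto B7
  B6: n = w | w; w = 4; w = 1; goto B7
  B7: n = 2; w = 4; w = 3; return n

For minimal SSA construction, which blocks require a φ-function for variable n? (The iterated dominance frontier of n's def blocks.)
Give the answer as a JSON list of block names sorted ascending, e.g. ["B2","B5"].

idom tree: B1←B0 B2←B1 B3←B1 B4←B2 B5←B1 B6←B4 B7←B1
Dom at joins:
  B1: preds {B0,B4}: {B0} ∩ {B0,B1,B2,B4} = {B0}; idom=B0
  B5: preds {B3,B4}: {B0,B1,B3} ∩ {B0,B1,B2,B4} = {B0,B1}; idom=B1
  B7: preds {B1,B5,B6}: {B0,B1} ∩ {B0,B1,B5} ∩ {B0,B1,B2,B4,B6} = {B0,B1}; idom=B1

DF derivation:
  join B1 pred B0: · stop@B0
  join B1 pred B4: B4→B2→B1 stop@B0
  join B5 pred B3: B3 stop@B1
  join B5 pred B4: B4→B2 stop@B1
  join B7 pred B1: · stop@B1
  join B7 pred B5: B5 stop@B1
  join B7 pred B6: B6→B4→B2 stop@B1
  B0: DF=∅
  B1: DF={B1}
  B2: DF={B1,B5,B7}
  B3: DF={B5}
  B4: DF={B1,B5,B7}
  B5: DF={B7}
  B6: DF={B7}
  B7: DF=∅

φ for n: defs {B0,B4,B6,B7}
  DF⁺ = {B1,B5,B7}

Answer: ["B1", "B5", "B7"]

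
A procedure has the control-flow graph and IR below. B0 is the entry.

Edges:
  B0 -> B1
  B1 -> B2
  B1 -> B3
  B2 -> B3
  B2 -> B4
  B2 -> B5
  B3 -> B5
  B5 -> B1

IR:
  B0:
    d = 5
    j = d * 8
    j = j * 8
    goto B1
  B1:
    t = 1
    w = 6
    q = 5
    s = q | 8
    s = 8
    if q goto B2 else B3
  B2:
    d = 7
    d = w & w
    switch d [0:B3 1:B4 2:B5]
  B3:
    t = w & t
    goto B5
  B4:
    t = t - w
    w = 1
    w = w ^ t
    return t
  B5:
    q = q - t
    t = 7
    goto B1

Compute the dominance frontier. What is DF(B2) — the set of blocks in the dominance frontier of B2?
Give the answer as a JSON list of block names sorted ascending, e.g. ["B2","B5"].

idom tree: B1←B0 B2←B1 B3←B1 B4←B2 B5←B1
Dom at joins:
  B1: preds {B0,B5}: {B0} ∩ {B0,B1,B5} = {B0}; idom=B0
  B3: preds {B1,B2}: {B0,B1} ∩ {B0,B1,B2} = {B0,B1}; idom=B1
  B5: preds {B2,B3}: {B0,B1,B2} ∩ {B0,B1,B3} = {B0,B1}; idom=B1

DF derivation:
  B1←B0: walk · to B0
  B1←B5: walk B5→B1 to B0
  B3←B1: walk · to B1
  B3←B2: walk B2 to B1
  B5←B2: walk B2 to B1
  B5←B3: walk B3 to B1
  DF(B0)=∅
  DF(B1)={B1}
  DF(B2)={B3,B5}
  DF(B3)={B5}
  DF(B4)=∅
  DF(B5)={B1}

DF(B2) = ["B3", "B5"]

Answer: ["B3", "B5"]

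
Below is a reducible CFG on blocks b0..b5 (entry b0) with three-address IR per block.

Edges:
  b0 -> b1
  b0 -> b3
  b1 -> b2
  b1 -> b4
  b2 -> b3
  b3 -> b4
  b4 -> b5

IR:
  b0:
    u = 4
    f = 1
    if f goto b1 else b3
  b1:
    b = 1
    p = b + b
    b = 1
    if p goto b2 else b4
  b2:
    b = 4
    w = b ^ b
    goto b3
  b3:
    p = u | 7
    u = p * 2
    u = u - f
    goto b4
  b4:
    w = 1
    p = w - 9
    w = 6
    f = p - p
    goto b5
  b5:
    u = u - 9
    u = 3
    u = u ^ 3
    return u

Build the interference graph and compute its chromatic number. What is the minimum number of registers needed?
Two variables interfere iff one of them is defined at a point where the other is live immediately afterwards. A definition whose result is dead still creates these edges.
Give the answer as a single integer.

Answer: 4

Analysis:
Per-block:
  b0: {f,u} / ∅
  b1: {b,p} / ∅
  b2: {b,w} / ∅
  b3: {p,u} / {f,u}
  b4: {f,p,w} / ∅
  b5: {u} / {u}

Live sets:
  b0: in=∅ out={f,u}
  b1: in={f,u} out={f,u}
  b2: in={f,u} out={f,u}
  b3: in={f,u} out={u}
  b4: in={u} out={u}
  b5: in={u} out=∅

Interfere edges:
  b↔{f,p,u}
  f↔{b,p,u,w}
  p↔{b,f,u,w}
  u↔{b,f,p,w}
  w↔{f,p,u}

Colouring:
  {b,f,p,u} pairwise interfere (4-clique) ⇒ χ ≥ 4
  4-colouring: r0={f}  r1={p}  r2={u}  r3={b,w}
  χ = 4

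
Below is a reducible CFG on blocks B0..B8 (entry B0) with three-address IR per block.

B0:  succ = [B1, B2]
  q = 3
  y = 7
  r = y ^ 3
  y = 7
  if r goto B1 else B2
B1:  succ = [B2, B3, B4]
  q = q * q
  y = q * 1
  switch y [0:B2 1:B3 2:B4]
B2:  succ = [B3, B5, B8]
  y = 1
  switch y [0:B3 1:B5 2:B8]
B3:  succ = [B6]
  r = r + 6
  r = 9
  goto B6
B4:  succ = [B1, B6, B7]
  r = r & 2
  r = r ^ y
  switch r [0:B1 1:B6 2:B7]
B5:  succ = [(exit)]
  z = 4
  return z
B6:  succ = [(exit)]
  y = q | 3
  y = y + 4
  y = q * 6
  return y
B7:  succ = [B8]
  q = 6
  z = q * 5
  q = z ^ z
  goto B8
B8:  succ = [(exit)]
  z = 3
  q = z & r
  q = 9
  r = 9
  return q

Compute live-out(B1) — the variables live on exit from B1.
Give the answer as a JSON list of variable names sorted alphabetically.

Answer: ["q", "r", "y"]

Derivation:
Block summaries:
  B0: def={q,r,y} ue=∅
  B1: def={q,y} ue={q}
  B2: def={y} ue=∅
  B3: def={r} ue={r}
  B4: def={r} ue={r,y}
  B5: def={z} ue=∅
  B6: def={y} ue={q}
  B7: def={q,z} ue=∅
  B8: def={q,r,z} ue={r}

Live sets:
  B0: in=∅ out={q,r}
  B1: in={q,r} out={q,r,y}
  B2: in={q,r} out={q,r}
  B3: in={q,r} out={q}
  B4: in={q,r,y} out={q,r}
  B5: in=∅ out=∅
  B6: in={q} out=∅
  B7: in={r} out={r}
  B8: in={r} out=∅

live-out(B1) = ["q", "r", "y"]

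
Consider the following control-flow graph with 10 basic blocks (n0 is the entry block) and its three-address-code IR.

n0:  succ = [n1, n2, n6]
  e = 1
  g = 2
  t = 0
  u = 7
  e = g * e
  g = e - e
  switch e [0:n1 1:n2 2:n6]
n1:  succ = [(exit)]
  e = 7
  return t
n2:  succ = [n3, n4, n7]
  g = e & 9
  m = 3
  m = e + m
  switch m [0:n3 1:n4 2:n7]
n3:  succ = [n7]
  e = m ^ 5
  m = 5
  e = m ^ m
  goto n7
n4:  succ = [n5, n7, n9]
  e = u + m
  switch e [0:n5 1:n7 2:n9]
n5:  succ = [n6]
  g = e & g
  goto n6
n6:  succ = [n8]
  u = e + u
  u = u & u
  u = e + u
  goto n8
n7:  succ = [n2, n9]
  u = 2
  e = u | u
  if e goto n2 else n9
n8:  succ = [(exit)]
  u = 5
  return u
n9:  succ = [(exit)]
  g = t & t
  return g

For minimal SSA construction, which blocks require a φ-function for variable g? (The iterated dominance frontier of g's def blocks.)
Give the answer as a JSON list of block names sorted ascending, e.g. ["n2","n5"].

Answer: ["n2", "n6"]

Analysis:
idom tree: n1←n0 n2←n0 n3←n2 n4←n2 n5←n4 n6←n0 n7←n2 n8←n6 n9←n2
Dom∩ at merges:
  n2: preds {n0,n7}: {n0} ∩ {n0,n2,n7} = {n0}; idom=n0
  n6: preds {n0,n5}: {n0} ∩ {n0,n2,n4,n5} = {n0}; idom=n0
  n7: preds {n2,n3,n4}: {n0,n2} ∩ {n0,n2,n3} ∩ {n0,n2,n4} = {n0,n2}; idom=n2
  n9: preds {n4,n7}: {n0,n2,n4} ∩ {n0,n2,n7} = {n0,n2}; idom=n2

Frontier:
  n2←n0: walk · to n0
  n2←n7: walk n7→n2 to n0
  n6←n0: walk · to n0
  n6←n5: walk n5→n4→n2 to n0
  n7←n2: walk · to n2
  n7←n3: walk n3 to n2
  n7←n4: walk n4 to n2
  n9←n4: walk n4 to n2
  n9←n7: walk n7 to n2
  n0: DF=∅
  n1: DF=∅
  n2: DF={n2,n6}
  n3: DF={n7}
  n4: DF={n6,n7,n9}
  n5: DF={n6}
  n6: DF=∅
  n7: DF={n2,n9}
  n8: DF=∅
  n9: DF=∅

φ for g: defs {n0,n2,n5,n9}
  DF⁺ = {n2,n6}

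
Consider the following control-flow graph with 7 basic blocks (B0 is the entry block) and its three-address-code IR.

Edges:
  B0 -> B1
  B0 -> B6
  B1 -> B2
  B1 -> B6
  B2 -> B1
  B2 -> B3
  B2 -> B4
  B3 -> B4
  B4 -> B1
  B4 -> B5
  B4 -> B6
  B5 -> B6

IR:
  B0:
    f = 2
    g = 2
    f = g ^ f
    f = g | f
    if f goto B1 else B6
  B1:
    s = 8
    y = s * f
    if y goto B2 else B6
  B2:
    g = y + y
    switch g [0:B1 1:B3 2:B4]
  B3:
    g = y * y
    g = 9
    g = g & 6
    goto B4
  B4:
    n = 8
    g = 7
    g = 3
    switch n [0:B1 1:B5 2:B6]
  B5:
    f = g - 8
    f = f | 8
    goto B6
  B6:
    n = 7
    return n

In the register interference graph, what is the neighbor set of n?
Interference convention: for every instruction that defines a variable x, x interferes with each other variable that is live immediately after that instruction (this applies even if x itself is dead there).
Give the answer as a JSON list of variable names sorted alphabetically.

Answer: ["f", "g"]

Derivation:
Block summaries:
  B0: {f,g} / ∅
  B1: {s,y} / {f}
  B2: {g} / {y}
  B3: {g} / {y}
  B4: {g,n} / ∅
  B5: {f} / {g}
  B6: {n} / ∅

Liveness:
  B0 li=∅ lo={f}
  B1 li={f} lo={f,y}
  B2 li={f,y} lo={f,y}
  B3 li={f,y} lo={f}
  B4 li={f} lo={f,g}
  B5 li={g} lo=∅
  B6 li=∅ lo=∅

Interfere edges:
  f↔{g,n,s,y}
  g↔{f,n,y}
  n↔{f,g}
  s↔{f}
  y↔{f,g}

N(n) = ["f", "g"]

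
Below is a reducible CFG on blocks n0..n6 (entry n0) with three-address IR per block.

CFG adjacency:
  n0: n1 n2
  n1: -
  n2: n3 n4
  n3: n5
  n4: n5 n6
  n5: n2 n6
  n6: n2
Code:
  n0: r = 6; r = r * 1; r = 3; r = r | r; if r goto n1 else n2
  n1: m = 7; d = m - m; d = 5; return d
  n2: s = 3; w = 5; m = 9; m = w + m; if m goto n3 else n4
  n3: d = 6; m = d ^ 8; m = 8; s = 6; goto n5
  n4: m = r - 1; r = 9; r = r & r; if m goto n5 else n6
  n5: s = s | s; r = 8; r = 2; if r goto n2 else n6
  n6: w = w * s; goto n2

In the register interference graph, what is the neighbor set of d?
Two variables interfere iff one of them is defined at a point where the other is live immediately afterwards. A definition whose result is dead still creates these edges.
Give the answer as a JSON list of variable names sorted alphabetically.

Answer: ["w"]

Working:
def/use:
  n0: {r} / ∅
  n1: {d,m} / ∅
  n2: {m,s,w} / ∅
  n3: {d,m,s} / ∅
  n4: {m,r} / {r}
  n5: {r,s} / {s}
  n6: {w} / {s,w}

Live sets:
  n0: in=∅ out={r}
  n1: in=∅ out=∅
  n2: in={r} out={r,s,w}
  n3: in={w} out={s,w}
  n4: in={r,s,w} out={r,s,w}
  n5: in={s,w} out={r,s,w}
  n6: in={r,s,w} out={r}

Interfere edges:
  d — {w}
  m — {r,s,w}
  r — {m,s,w}
  s — {m,r,w}
  w — {d,m,r,s}

N(d) = ["w"]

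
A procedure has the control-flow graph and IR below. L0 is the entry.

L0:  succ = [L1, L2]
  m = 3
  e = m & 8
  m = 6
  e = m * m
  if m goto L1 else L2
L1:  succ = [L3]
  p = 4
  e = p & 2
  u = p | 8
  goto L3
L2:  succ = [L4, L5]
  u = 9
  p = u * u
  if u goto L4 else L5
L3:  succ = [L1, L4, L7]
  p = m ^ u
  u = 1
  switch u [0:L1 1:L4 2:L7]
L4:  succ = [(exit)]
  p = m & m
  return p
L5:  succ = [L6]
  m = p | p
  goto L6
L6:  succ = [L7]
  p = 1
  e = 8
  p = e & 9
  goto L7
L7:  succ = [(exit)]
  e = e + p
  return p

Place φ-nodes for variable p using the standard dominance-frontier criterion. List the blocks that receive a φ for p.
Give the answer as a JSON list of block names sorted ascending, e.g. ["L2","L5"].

idom tree: L1←L0 L2←L0 L3←L1 L4←L0 L5←L2 L6←L5 L7←L0
Dom∩ at merges:
  L1: preds {L0,L3}: {L0} ∩ {L0,L1,L3} = {L0}; idom=L0
  L4: preds {L2,L3}: {L0,L2} ∩ {L0,L1,L3} = {L0}; idom=L0
  L7: preds {L3,L6}: {L0,L1,L3} ∩ {L0,L2,L5,L6} = {L0}; idom=L0

Frontier:
  join L1 pred L0: · stop@L0
  join L1 pred L3: L3→L1 stop@L0
  join L4 pred L2: L2 stop@L0
  join L4 pred L3: L3→L1 stop@L0
  join L7 pred L3: L3→L1 stop@L0
  join L7 pred L6: L6→L5→L2 stop@L0
  L0 → ∅
  L1 → {L1,L4,L7}
  L2 → {L4,L7}
  L3 → {L1,L4,L7}
  L4 → ∅
  L5 → {L7}
  L6 → {L7}
  L7 → ∅

φ for p: defs {L1,L2,L3,L4,L6}
  DF⁺ = {L1,L4,L7}

Answer: ["L1", "L4", "L7"]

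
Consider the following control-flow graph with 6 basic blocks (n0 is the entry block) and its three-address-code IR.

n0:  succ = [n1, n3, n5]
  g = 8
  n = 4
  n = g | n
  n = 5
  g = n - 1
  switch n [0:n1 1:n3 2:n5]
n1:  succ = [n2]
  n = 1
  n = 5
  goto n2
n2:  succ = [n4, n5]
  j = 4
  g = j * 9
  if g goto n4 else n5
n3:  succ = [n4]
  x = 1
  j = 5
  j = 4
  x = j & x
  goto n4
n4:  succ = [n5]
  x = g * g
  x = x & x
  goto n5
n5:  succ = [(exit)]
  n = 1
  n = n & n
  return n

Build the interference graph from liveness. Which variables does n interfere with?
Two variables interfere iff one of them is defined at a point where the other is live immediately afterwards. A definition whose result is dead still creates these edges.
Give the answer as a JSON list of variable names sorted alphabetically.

Per-block:
  n0 def {g,n} use ∅
  n1 def {n} use ∅
  n2 def {g,j} use ∅
  n3 def {j,x} use ∅
  n4 def {x} use {g}
  n5 def {n} use ∅

Liveness:
  n0 li=∅ lo={g}
  n1 li=∅ lo=∅
  n2 li=∅ lo={g}
  n3 li={g} lo={g}
  n4 li={g} lo=∅
  n5 li=∅ lo=∅

Interfere edges:
  g↔{j,n,x}
  j↔{g,x}
  n↔{g}
  x↔{g,j}

N(n) = ["g"]

Answer: ["g"]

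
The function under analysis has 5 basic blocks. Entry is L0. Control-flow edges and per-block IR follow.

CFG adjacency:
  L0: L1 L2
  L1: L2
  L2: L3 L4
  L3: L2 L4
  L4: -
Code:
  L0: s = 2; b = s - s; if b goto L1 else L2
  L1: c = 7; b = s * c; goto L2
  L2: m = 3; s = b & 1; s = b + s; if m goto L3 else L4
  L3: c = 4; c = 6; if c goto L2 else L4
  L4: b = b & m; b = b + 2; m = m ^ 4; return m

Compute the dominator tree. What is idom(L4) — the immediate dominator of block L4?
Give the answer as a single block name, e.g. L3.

idom tree: L1←L0 L2←L0 L3←L2 L4←L2
Dom at joins:
  L2: preds {L0,L1,L3}: {L0} ∩ {L0,L1} ∩ {L0,L2,L3} = {L0}; idom=L0
  L4: preds {L2,L3}: {L0,L2} ∩ {L0,L2,L3} = {L0,L2}; idom=L2

idom(L4) = L2

Answer: L2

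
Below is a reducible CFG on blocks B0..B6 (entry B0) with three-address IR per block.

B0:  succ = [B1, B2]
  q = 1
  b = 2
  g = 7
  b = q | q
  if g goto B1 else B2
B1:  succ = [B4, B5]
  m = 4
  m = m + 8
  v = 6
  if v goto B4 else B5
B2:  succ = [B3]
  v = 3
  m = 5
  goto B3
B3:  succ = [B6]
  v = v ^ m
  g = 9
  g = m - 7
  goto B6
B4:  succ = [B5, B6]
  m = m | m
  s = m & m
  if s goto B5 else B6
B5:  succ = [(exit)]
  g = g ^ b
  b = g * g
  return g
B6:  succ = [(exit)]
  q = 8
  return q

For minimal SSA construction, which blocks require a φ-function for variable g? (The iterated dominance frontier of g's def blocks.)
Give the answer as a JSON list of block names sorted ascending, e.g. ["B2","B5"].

idom tree: B1←B0 B2←B0 B3←B2 B4←B1 B5←B1 B6←B0
Dom∩ at merges:
  B5: preds {B1,B4}: {B0,B1} ∩ {B0,B1,B4} = {B0,B1}; idom=B1
  B6: preds {B3,B4}: {B0,B2,B3} ∩ {B0,B1,B4} = {B0}; idom=B0

DF derivation:
  B5←B1: walk · to B1
  B5←B4: walk B4 to B1
  B6←B3: walk B3→B2 to B0
  B6←B4: walk B4→B1 to B0
  B0 → ∅
  B1 → {B6}
  B2 → {B6}
  B3 → {B6}
  B4 → {B5,B6}
  B5 → ∅
  B6 → ∅

φ for g: defs {B0,B3,B5}
  DF⁺ = {B6}

Answer: ["B6"]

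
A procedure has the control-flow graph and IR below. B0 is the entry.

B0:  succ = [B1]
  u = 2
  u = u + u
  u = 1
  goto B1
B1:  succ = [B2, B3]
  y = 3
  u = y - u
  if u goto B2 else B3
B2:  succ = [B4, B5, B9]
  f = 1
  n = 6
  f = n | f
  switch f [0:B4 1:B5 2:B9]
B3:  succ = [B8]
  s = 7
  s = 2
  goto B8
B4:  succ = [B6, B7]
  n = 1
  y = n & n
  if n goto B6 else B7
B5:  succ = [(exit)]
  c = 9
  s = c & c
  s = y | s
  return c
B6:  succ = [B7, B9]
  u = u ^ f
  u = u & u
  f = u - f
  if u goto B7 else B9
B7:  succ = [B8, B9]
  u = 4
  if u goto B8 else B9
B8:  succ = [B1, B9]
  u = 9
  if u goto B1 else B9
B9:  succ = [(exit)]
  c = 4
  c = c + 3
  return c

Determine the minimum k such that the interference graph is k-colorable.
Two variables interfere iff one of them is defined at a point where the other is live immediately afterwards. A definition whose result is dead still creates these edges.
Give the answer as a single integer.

Answer: 4

Derivation:
Per-block:
  B0: def={u} ue=∅
  B1: def={u,y} ue={u}
  B2: def={f,n} ue=∅
  B3: def={s} ue=∅
  B4: def={n,y} ue=∅
  B5: def={c,s} ue={y}
  B6: def={f,u} ue={f,u}
  B7: def={u} ue=∅
  B8: def={u} ue=∅
  B9: def={c} ue=∅

Live sets:
  B0: in=∅ out={u}
  B1: in={u} out={u,y}
  B2: in={u,y} out={f,u,y}
  B3: in=∅ out=∅
  B4: in={f,u} out={f,u}
  B5: in={y} out=∅
  B6: in={f,u} out=∅
  B7: in=∅ out=∅
  B8: in=∅ out={u}
  B9: in=∅ out=∅

Interference:
  c — {s,y}
  f — {n,u,y}
  n — {f,u,y}
  s — {c,y}
  u — {f,n,y}
  y — {c,f,n,s,u}

Colouring:
  clique {f,n,u,y} ⇒ need ≥ 4
  assign c→c1 f→c1 n→c2 s→c2 u→c3 y→c0 — no edge inside a register ⇒ χ ≤ 4
  χ = 4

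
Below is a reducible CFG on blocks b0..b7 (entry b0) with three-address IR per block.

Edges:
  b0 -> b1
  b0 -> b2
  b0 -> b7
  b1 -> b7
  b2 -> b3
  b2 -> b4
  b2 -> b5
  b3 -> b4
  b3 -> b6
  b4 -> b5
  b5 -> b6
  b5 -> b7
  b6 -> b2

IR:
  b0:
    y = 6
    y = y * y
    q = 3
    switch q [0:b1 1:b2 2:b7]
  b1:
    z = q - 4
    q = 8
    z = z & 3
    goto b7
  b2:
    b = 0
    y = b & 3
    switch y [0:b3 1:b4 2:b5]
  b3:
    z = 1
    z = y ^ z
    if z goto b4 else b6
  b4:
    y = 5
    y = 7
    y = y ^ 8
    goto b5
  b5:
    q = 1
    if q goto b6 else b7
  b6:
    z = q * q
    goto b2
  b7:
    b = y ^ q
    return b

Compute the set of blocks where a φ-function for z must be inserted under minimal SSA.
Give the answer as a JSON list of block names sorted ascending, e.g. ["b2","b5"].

idom tree: b1←b0 b2←b0 b3←b2 b4←b2 b5←b2 b6←b2 b7←b0
Join-block Dom:
  b2: preds {b0,b6}: {b0} ∩ {b0,b2,b6} = {b0}; idom=b0
  b4: preds {b2,b3}: {b0,b2} ∩ {b0,b2,b3} = {b0,b2}; idom=b2
  b5: preds {b2,b4}: {b0,b2} ∩ {b0,b2,b4} = {b0,b2}; idom=b2
  b6: preds {b3,b5}: {b0,b2,b3} ∩ {b0,b2,b5} = {b0,b2}; idom=b2
  b7: preds {b0,b1,b5}: {b0} ∩ {b0,b1} ∩ {b0,b2,b5} = {b0}; idom=b0

Frontier:
  b2←b0: walk · to b0
  b2←b6: walk b6→b2 to b0
  b4←b2: walk · to b2
  b4←b3: walk b3 to b2
  b5←b2: walk · to b2
  b5←b4: walk b4 to b2
  b6←b3: walk b3 to b2
  b6←b5: walk b5 to b2
  b7←b0: walk · to b0
  b7←b1: walk b1 to b0
  b7←b5: walk b5→b2 to b0
  DF(b0)=∅
  DF(b1)={b7}
  DF(b2)={b2,b7}
  DF(b3)={b4,b6}
  DF(b4)={b5}
  DF(b5)={b6,b7}
  DF(b6)={b2}
  DF(b7)=∅

φ for z: defs {b1,b3,b6}
  DF⁺ = {b2,b4,b5,b6,b7}

Answer: ["b2", "b4", "b5", "b6", "b7"]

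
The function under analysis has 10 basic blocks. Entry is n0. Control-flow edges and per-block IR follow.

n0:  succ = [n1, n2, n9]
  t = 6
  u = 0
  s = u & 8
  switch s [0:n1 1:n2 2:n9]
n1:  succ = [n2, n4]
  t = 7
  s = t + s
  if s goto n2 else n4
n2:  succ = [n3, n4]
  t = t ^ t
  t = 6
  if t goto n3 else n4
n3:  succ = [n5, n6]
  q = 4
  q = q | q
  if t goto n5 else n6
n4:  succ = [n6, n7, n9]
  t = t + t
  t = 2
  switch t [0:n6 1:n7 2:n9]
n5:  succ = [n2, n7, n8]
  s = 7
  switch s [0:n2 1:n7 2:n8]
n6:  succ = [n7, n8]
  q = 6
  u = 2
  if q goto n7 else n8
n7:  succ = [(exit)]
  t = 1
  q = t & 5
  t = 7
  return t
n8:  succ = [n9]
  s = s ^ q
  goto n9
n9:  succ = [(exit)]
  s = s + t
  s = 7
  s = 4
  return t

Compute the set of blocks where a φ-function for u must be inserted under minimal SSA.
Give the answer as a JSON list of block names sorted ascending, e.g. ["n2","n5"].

Answer: ["n7", "n8", "n9"]

Analysis:
idom tree: n1←n0 n2←n0 n3←n2 n4←n0 n5←n3 n6←n0 n7←n0 n8←n0 n9←n0
Join-block Dom:
  n2: preds {n0,n1,n5}: {n0} ∩ {n0,n1} ∩ {n0,n2,n3,n5} = {n0}; idom=n0
  n4: preds {n1,n2}: {n0,n1} ∩ {n0,n2} = {n0}; idom=n0
  n6: preds {n3,n4}: {n0,n2,n3} ∩ {n0,n4} = {n0}; idom=n0
  n7: preds {n4,n5,n6}: {n0,n4} ∩ {n0,n2,n3,n5} ∩ {n0,n6} = {n0}; idom=n0
  n8: preds {n5,n6}: {n0,n2,n3,n5} ∩ {n0,n6} = {n0}; idom=n0
  n9: preds {n0,n4,n8}: {n0} ∩ {n0,n4} ∩ {n0,n8} = {n0}; idom=n0

DF walk-up:
  join n2 pred n0: · stop@n0
  join n2 pred n1: n1 stop@n0
  join n2 pred n5: n5→n3→n2 stop@n0
  join n4 pred n1: n1 stop@n0
  join n4 pred n2: n2 stop@n0
  join n6 pred n3: n3→n2 stop@n0
  join n6 pred n4: n4 stop@n0
  join n7 pred n4: n4 stop@n0
  join n7 pred n5: n5→n3→n2 stop@n0
  join n7 pred n6: n6 stop@n0
  join n8 pred n5: n5→n3→n2 stop@n0
  join n8 pred n6: n6 stop@n0
  join n9 pred n0: · stop@n0
  join n9 pred n4: n4 stop@n0
  join n9 pred n8: n8 stop@n0
  n0: DF=∅
  n1: DF={n2,n4}
  n2: DF={n2,n4,n6,n7,n8}
  n3: DF={n2,n6,n7,n8}
  n4: DF={n6,n7,n9}
  n5: DF={n2,n7,n8}
  n6: DF={n7,n8}
  n7: DF=∅
  n8: DF={n9}
  n9: DF=∅

φ for u: defs {n0,n6}
  DF⁺ = {n7,n8,n9}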